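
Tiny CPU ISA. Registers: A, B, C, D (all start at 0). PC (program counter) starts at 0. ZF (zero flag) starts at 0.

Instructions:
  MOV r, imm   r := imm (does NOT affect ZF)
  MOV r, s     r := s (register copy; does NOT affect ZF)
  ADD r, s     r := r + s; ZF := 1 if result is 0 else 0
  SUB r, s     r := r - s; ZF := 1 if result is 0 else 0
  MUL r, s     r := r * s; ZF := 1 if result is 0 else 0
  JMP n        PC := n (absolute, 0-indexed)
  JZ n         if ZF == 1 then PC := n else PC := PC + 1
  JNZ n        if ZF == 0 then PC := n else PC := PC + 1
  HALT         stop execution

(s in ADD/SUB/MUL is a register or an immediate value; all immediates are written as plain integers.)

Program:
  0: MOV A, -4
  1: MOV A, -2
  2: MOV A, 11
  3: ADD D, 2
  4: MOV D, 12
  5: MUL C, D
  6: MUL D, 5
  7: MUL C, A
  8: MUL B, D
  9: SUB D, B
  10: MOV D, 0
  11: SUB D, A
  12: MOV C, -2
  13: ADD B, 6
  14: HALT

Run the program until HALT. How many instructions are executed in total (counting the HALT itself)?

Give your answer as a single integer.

Answer: 15

Derivation:
Step 1: PC=0 exec 'MOV A, -4'. After: A=-4 B=0 C=0 D=0 ZF=0 PC=1
Step 2: PC=1 exec 'MOV A, -2'. After: A=-2 B=0 C=0 D=0 ZF=0 PC=2
Step 3: PC=2 exec 'MOV A, 11'. After: A=11 B=0 C=0 D=0 ZF=0 PC=3
Step 4: PC=3 exec 'ADD D, 2'. After: A=11 B=0 C=0 D=2 ZF=0 PC=4
Step 5: PC=4 exec 'MOV D, 12'. After: A=11 B=0 C=0 D=12 ZF=0 PC=5
Step 6: PC=5 exec 'MUL C, D'. After: A=11 B=0 C=0 D=12 ZF=1 PC=6
Step 7: PC=6 exec 'MUL D, 5'. After: A=11 B=0 C=0 D=60 ZF=0 PC=7
Step 8: PC=7 exec 'MUL C, A'. After: A=11 B=0 C=0 D=60 ZF=1 PC=8
Step 9: PC=8 exec 'MUL B, D'. After: A=11 B=0 C=0 D=60 ZF=1 PC=9
Step 10: PC=9 exec 'SUB D, B'. After: A=11 B=0 C=0 D=60 ZF=0 PC=10
Step 11: PC=10 exec 'MOV D, 0'. After: A=11 B=0 C=0 D=0 ZF=0 PC=11
Step 12: PC=11 exec 'SUB D, A'. After: A=11 B=0 C=0 D=-11 ZF=0 PC=12
Step 13: PC=12 exec 'MOV C, -2'. After: A=11 B=0 C=-2 D=-11 ZF=0 PC=13
Step 14: PC=13 exec 'ADD B, 6'. After: A=11 B=6 C=-2 D=-11 ZF=0 PC=14
Step 15: PC=14 exec 'HALT'. After: A=11 B=6 C=-2 D=-11 ZF=0 PC=14 HALTED
Total instructions executed: 15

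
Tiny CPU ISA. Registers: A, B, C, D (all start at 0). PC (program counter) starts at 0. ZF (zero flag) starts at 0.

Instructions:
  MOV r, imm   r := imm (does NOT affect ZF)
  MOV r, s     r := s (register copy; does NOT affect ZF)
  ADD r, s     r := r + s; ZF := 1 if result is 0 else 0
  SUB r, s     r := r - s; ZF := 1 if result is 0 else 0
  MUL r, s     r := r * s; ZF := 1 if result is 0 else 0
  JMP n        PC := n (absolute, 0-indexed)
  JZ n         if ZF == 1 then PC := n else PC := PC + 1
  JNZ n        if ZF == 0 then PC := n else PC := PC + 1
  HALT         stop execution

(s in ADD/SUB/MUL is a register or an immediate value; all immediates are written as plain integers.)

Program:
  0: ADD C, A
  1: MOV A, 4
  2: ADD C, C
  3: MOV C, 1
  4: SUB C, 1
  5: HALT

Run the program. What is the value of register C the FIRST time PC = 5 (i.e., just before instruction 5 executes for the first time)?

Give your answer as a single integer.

Step 1: PC=0 exec 'ADD C, A'. After: A=0 B=0 C=0 D=0 ZF=1 PC=1
Step 2: PC=1 exec 'MOV A, 4'. After: A=4 B=0 C=0 D=0 ZF=1 PC=2
Step 3: PC=2 exec 'ADD C, C'. After: A=4 B=0 C=0 D=0 ZF=1 PC=3
Step 4: PC=3 exec 'MOV C, 1'. After: A=4 B=0 C=1 D=0 ZF=1 PC=4
Step 5: PC=4 exec 'SUB C, 1'. After: A=4 B=0 C=0 D=0 ZF=1 PC=5
First time PC=5: C=0

0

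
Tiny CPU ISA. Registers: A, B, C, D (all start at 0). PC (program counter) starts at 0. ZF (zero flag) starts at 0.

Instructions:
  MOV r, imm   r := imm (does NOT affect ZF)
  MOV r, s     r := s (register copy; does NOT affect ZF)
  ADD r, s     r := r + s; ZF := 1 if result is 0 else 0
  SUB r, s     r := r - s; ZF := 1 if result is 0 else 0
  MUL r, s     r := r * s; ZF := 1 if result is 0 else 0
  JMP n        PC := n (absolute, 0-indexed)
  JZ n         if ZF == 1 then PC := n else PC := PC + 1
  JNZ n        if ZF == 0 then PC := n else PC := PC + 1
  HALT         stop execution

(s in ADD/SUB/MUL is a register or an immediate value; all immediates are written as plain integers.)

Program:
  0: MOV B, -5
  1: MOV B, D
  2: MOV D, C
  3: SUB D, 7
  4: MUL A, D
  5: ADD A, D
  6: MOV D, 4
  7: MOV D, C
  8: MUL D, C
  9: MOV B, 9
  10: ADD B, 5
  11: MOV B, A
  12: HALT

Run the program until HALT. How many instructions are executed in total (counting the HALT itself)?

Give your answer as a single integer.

Answer: 13

Derivation:
Step 1: PC=0 exec 'MOV B, -5'. After: A=0 B=-5 C=0 D=0 ZF=0 PC=1
Step 2: PC=1 exec 'MOV B, D'. After: A=0 B=0 C=0 D=0 ZF=0 PC=2
Step 3: PC=2 exec 'MOV D, C'. After: A=0 B=0 C=0 D=0 ZF=0 PC=3
Step 4: PC=3 exec 'SUB D, 7'. After: A=0 B=0 C=0 D=-7 ZF=0 PC=4
Step 5: PC=4 exec 'MUL A, D'. After: A=0 B=0 C=0 D=-7 ZF=1 PC=5
Step 6: PC=5 exec 'ADD A, D'. After: A=-7 B=0 C=0 D=-7 ZF=0 PC=6
Step 7: PC=6 exec 'MOV D, 4'. After: A=-7 B=0 C=0 D=4 ZF=0 PC=7
Step 8: PC=7 exec 'MOV D, C'. After: A=-7 B=0 C=0 D=0 ZF=0 PC=8
Step 9: PC=8 exec 'MUL D, C'. After: A=-7 B=0 C=0 D=0 ZF=1 PC=9
Step 10: PC=9 exec 'MOV B, 9'. After: A=-7 B=9 C=0 D=0 ZF=1 PC=10
Step 11: PC=10 exec 'ADD B, 5'. After: A=-7 B=14 C=0 D=0 ZF=0 PC=11
Step 12: PC=11 exec 'MOV B, A'. After: A=-7 B=-7 C=0 D=0 ZF=0 PC=12
Step 13: PC=12 exec 'HALT'. After: A=-7 B=-7 C=0 D=0 ZF=0 PC=12 HALTED
Total instructions executed: 13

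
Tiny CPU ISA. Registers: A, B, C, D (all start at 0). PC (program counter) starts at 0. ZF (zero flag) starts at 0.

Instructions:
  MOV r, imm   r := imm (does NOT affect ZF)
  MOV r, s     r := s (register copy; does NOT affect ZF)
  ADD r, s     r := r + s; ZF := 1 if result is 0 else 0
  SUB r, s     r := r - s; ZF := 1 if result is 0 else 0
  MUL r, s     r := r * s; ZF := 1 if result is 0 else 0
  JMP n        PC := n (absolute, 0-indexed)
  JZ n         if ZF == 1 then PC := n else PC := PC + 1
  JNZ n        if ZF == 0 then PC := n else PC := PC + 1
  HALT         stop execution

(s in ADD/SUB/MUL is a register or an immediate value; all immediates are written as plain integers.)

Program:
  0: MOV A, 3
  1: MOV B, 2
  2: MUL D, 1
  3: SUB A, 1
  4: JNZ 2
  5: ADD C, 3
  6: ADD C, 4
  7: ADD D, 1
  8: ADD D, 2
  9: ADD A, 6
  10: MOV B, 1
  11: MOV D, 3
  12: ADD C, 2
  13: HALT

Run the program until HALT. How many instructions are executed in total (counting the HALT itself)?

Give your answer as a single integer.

Answer: 20

Derivation:
Step 1: PC=0 exec 'MOV A, 3'. After: A=3 B=0 C=0 D=0 ZF=0 PC=1
Step 2: PC=1 exec 'MOV B, 2'. After: A=3 B=2 C=0 D=0 ZF=0 PC=2
Step 3: PC=2 exec 'MUL D, 1'. After: A=3 B=2 C=0 D=0 ZF=1 PC=3
Step 4: PC=3 exec 'SUB A, 1'. After: A=2 B=2 C=0 D=0 ZF=0 PC=4
Step 5: PC=4 exec 'JNZ 2'. After: A=2 B=2 C=0 D=0 ZF=0 PC=2
Step 6: PC=2 exec 'MUL D, 1'. After: A=2 B=2 C=0 D=0 ZF=1 PC=3
Step 7: PC=3 exec 'SUB A, 1'. After: A=1 B=2 C=0 D=0 ZF=0 PC=4
Step 8: PC=4 exec 'JNZ 2'. After: A=1 B=2 C=0 D=0 ZF=0 PC=2
Step 9: PC=2 exec 'MUL D, 1'. After: A=1 B=2 C=0 D=0 ZF=1 PC=3
Step 10: PC=3 exec 'SUB A, 1'. After: A=0 B=2 C=0 D=0 ZF=1 PC=4
Step 11: PC=4 exec 'JNZ 2'. After: A=0 B=2 C=0 D=0 ZF=1 PC=5
Step 12: PC=5 exec 'ADD C, 3'. After: A=0 B=2 C=3 D=0 ZF=0 PC=6
Step 13: PC=6 exec 'ADD C, 4'. After: A=0 B=2 C=7 D=0 ZF=0 PC=7
Step 14: PC=7 exec 'ADD D, 1'. After: A=0 B=2 C=7 D=1 ZF=0 PC=8
Step 15: PC=8 exec 'ADD D, 2'. After: A=0 B=2 C=7 D=3 ZF=0 PC=9
Step 16: PC=9 exec 'ADD A, 6'. After: A=6 B=2 C=7 D=3 ZF=0 PC=10
Step 17: PC=10 exec 'MOV B, 1'. After: A=6 B=1 C=7 D=3 ZF=0 PC=11
Step 18: PC=11 exec 'MOV D, 3'. After: A=6 B=1 C=7 D=3 ZF=0 PC=12
Step 19: PC=12 exec 'ADD C, 2'. After: A=6 B=1 C=9 D=3 ZF=0 PC=13
Step 20: PC=13 exec 'HALT'. After: A=6 B=1 C=9 D=3 ZF=0 PC=13 HALTED
Total instructions executed: 20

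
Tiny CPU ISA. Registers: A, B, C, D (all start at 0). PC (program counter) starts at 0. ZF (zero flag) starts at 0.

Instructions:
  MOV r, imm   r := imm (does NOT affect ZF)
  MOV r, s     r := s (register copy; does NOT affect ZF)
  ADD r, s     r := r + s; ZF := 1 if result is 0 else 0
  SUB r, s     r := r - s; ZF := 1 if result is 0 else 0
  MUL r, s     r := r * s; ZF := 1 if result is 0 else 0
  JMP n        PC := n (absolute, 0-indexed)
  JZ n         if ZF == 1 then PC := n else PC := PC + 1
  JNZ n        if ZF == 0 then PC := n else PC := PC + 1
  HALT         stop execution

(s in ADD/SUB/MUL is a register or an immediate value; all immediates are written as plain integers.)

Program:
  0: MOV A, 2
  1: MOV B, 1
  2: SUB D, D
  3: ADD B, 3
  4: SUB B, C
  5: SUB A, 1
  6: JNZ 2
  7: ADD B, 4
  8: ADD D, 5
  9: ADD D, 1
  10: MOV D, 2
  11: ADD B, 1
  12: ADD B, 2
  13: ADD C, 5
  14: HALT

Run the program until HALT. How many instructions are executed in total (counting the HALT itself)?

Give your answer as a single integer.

Answer: 20

Derivation:
Step 1: PC=0 exec 'MOV A, 2'. After: A=2 B=0 C=0 D=0 ZF=0 PC=1
Step 2: PC=1 exec 'MOV B, 1'. After: A=2 B=1 C=0 D=0 ZF=0 PC=2
Step 3: PC=2 exec 'SUB D, D'. After: A=2 B=1 C=0 D=0 ZF=1 PC=3
Step 4: PC=3 exec 'ADD B, 3'. After: A=2 B=4 C=0 D=0 ZF=0 PC=4
Step 5: PC=4 exec 'SUB B, C'. After: A=2 B=4 C=0 D=0 ZF=0 PC=5
Step 6: PC=5 exec 'SUB A, 1'. After: A=1 B=4 C=0 D=0 ZF=0 PC=6
Step 7: PC=6 exec 'JNZ 2'. After: A=1 B=4 C=0 D=0 ZF=0 PC=2
Step 8: PC=2 exec 'SUB D, D'. After: A=1 B=4 C=0 D=0 ZF=1 PC=3
Step 9: PC=3 exec 'ADD B, 3'. After: A=1 B=7 C=0 D=0 ZF=0 PC=4
Step 10: PC=4 exec 'SUB B, C'. After: A=1 B=7 C=0 D=0 ZF=0 PC=5
Step 11: PC=5 exec 'SUB A, 1'. After: A=0 B=7 C=0 D=0 ZF=1 PC=6
Step 12: PC=6 exec 'JNZ 2'. After: A=0 B=7 C=0 D=0 ZF=1 PC=7
Step 13: PC=7 exec 'ADD B, 4'. After: A=0 B=11 C=0 D=0 ZF=0 PC=8
Step 14: PC=8 exec 'ADD D, 5'. After: A=0 B=11 C=0 D=5 ZF=0 PC=9
Step 15: PC=9 exec 'ADD D, 1'. After: A=0 B=11 C=0 D=6 ZF=0 PC=10
Step 16: PC=10 exec 'MOV D, 2'. After: A=0 B=11 C=0 D=2 ZF=0 PC=11
Step 17: PC=11 exec 'ADD B, 1'. After: A=0 B=12 C=0 D=2 ZF=0 PC=12
Step 18: PC=12 exec 'ADD B, 2'. After: A=0 B=14 C=0 D=2 ZF=0 PC=13
Step 19: PC=13 exec 'ADD C, 5'. After: A=0 B=14 C=5 D=2 ZF=0 PC=14
Step 20: PC=14 exec 'HALT'. After: A=0 B=14 C=5 D=2 ZF=0 PC=14 HALTED
Total instructions executed: 20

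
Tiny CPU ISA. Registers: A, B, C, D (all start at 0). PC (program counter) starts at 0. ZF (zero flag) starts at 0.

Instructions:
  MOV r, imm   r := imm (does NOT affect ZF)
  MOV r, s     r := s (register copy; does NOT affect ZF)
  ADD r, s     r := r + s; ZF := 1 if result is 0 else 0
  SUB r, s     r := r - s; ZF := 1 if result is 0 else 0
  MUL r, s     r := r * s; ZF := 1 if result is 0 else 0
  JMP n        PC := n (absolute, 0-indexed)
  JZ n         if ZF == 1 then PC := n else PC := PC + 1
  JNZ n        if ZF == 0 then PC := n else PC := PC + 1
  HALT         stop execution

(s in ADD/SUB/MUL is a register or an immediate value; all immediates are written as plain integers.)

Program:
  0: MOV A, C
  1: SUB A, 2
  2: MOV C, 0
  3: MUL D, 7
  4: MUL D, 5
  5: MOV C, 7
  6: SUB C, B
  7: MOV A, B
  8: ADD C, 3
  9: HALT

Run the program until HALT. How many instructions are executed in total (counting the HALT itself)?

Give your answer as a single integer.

Step 1: PC=0 exec 'MOV A, C'. After: A=0 B=0 C=0 D=0 ZF=0 PC=1
Step 2: PC=1 exec 'SUB A, 2'. After: A=-2 B=0 C=0 D=0 ZF=0 PC=2
Step 3: PC=2 exec 'MOV C, 0'. After: A=-2 B=0 C=0 D=0 ZF=0 PC=3
Step 4: PC=3 exec 'MUL D, 7'. After: A=-2 B=0 C=0 D=0 ZF=1 PC=4
Step 5: PC=4 exec 'MUL D, 5'. After: A=-2 B=0 C=0 D=0 ZF=1 PC=5
Step 6: PC=5 exec 'MOV C, 7'. After: A=-2 B=0 C=7 D=0 ZF=1 PC=6
Step 7: PC=6 exec 'SUB C, B'. After: A=-2 B=0 C=7 D=0 ZF=0 PC=7
Step 8: PC=7 exec 'MOV A, B'. After: A=0 B=0 C=7 D=0 ZF=0 PC=8
Step 9: PC=8 exec 'ADD C, 3'. After: A=0 B=0 C=10 D=0 ZF=0 PC=9
Step 10: PC=9 exec 'HALT'. After: A=0 B=0 C=10 D=0 ZF=0 PC=9 HALTED
Total instructions executed: 10

Answer: 10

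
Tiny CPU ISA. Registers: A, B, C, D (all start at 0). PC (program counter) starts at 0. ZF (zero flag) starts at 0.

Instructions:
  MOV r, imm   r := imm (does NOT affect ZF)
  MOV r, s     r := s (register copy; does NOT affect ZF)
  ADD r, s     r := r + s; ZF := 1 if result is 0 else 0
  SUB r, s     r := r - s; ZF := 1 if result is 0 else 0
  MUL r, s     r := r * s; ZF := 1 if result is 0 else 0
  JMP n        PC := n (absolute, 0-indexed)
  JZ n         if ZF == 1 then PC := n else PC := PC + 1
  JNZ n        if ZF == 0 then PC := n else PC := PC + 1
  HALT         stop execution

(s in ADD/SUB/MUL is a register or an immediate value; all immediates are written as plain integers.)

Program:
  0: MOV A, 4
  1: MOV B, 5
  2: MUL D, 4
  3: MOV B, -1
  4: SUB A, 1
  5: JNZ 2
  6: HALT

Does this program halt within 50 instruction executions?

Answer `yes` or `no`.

Answer: yes

Derivation:
Step 1: PC=0 exec 'MOV A, 4'. After: A=4 B=0 C=0 D=0 ZF=0 PC=1
Step 2: PC=1 exec 'MOV B, 5'. After: A=4 B=5 C=0 D=0 ZF=0 PC=2
Step 3: PC=2 exec 'MUL D, 4'. After: A=4 B=5 C=0 D=0 ZF=1 PC=3
Step 4: PC=3 exec 'MOV B, -1'. After: A=4 B=-1 C=0 D=0 ZF=1 PC=4
Step 5: PC=4 exec 'SUB A, 1'. After: A=3 B=-1 C=0 D=0 ZF=0 PC=5
Step 6: PC=5 exec 'JNZ 2'. After: A=3 B=-1 C=0 D=0 ZF=0 PC=2
Step 7: PC=2 exec 'MUL D, 4'. After: A=3 B=-1 C=0 D=0 ZF=1 PC=3
Step 8: PC=3 exec 'MOV B, -1'. After: A=3 B=-1 C=0 D=0 ZF=1 PC=4
Step 9: PC=4 exec 'SUB A, 1'. After: A=2 B=-1 C=0 D=0 ZF=0 PC=5
Step 10: PC=5 exec 'JNZ 2'. After: A=2 B=-1 C=0 D=0 ZF=0 PC=2
Step 11: PC=2 exec 'MUL D, 4'. After: A=2 B=-1 C=0 D=0 ZF=1 PC=3
Step 12: PC=3 exec 'MOV B, -1'. After: A=2 B=-1 C=0 D=0 ZF=1 PC=4
Step 13: PC=4 exec 'SUB A, 1'. After: A=1 B=-1 C=0 D=0 ZF=0 PC=5
Step 14: PC=5 exec 'JNZ 2'. After: A=1 B=-1 C=0 D=0 ZF=0 PC=2
Step 15: PC=2 exec 'MUL D, 4'. After: A=1 B=-1 C=0 D=0 ZF=1 PC=3
Step 16: PC=3 exec 'MOV B, -1'. After: A=1 B=-1 C=0 D=0 ZF=1 PC=4
Step 17: PC=4 exec 'SUB A, 1'. After: A=0 B=-1 C=0 D=0 ZF=1 PC=5
Step 18: PC=5 exec 'JNZ 2'. After: A=0 B=-1 C=0 D=0 ZF=1 PC=6
Step 19: PC=6 exec 'HALT'. After: A=0 B=-1 C=0 D=0 ZF=1 PC=6 HALTED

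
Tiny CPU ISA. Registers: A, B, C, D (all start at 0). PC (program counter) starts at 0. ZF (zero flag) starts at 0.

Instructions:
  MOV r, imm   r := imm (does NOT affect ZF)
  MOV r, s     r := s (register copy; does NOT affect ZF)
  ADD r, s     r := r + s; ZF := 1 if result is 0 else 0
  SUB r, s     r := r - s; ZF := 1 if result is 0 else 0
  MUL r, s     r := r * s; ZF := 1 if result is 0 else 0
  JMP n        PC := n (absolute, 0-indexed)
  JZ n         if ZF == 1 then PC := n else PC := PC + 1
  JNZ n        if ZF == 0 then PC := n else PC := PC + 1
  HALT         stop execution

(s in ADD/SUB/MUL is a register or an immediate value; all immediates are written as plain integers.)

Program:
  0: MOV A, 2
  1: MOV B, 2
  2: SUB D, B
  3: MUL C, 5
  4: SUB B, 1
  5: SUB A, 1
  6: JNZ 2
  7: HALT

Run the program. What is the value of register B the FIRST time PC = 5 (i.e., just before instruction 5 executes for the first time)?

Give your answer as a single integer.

Step 1: PC=0 exec 'MOV A, 2'. After: A=2 B=0 C=0 D=0 ZF=0 PC=1
Step 2: PC=1 exec 'MOV B, 2'. After: A=2 B=2 C=0 D=0 ZF=0 PC=2
Step 3: PC=2 exec 'SUB D, B'. After: A=2 B=2 C=0 D=-2 ZF=0 PC=3
Step 4: PC=3 exec 'MUL C, 5'. After: A=2 B=2 C=0 D=-2 ZF=1 PC=4
Step 5: PC=4 exec 'SUB B, 1'. After: A=2 B=1 C=0 D=-2 ZF=0 PC=5
First time PC=5: B=1

1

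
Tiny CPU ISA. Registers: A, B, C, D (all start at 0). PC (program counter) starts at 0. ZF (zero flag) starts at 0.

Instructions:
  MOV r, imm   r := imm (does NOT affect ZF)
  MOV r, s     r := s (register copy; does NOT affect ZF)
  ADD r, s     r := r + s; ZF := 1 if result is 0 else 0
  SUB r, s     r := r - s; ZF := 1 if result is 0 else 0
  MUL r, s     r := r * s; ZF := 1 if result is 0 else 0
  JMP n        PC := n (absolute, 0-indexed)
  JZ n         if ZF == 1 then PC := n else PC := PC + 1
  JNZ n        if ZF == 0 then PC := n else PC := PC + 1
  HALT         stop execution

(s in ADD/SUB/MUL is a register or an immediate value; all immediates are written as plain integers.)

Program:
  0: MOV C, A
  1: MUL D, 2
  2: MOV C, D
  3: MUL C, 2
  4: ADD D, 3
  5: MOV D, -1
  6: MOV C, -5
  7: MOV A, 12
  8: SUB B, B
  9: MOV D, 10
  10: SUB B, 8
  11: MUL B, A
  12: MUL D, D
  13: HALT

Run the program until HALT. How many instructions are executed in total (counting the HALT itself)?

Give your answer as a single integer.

Step 1: PC=0 exec 'MOV C, A'. After: A=0 B=0 C=0 D=0 ZF=0 PC=1
Step 2: PC=1 exec 'MUL D, 2'. After: A=0 B=0 C=0 D=0 ZF=1 PC=2
Step 3: PC=2 exec 'MOV C, D'. After: A=0 B=0 C=0 D=0 ZF=1 PC=3
Step 4: PC=3 exec 'MUL C, 2'. After: A=0 B=0 C=0 D=0 ZF=1 PC=4
Step 5: PC=4 exec 'ADD D, 3'. After: A=0 B=0 C=0 D=3 ZF=0 PC=5
Step 6: PC=5 exec 'MOV D, -1'. After: A=0 B=0 C=0 D=-1 ZF=0 PC=6
Step 7: PC=6 exec 'MOV C, -5'. After: A=0 B=0 C=-5 D=-1 ZF=0 PC=7
Step 8: PC=7 exec 'MOV A, 12'. After: A=12 B=0 C=-5 D=-1 ZF=0 PC=8
Step 9: PC=8 exec 'SUB B, B'. After: A=12 B=0 C=-5 D=-1 ZF=1 PC=9
Step 10: PC=9 exec 'MOV D, 10'. After: A=12 B=0 C=-5 D=10 ZF=1 PC=10
Step 11: PC=10 exec 'SUB B, 8'. After: A=12 B=-8 C=-5 D=10 ZF=0 PC=11
Step 12: PC=11 exec 'MUL B, A'. After: A=12 B=-96 C=-5 D=10 ZF=0 PC=12
Step 13: PC=12 exec 'MUL D, D'. After: A=12 B=-96 C=-5 D=100 ZF=0 PC=13
Step 14: PC=13 exec 'HALT'. After: A=12 B=-96 C=-5 D=100 ZF=0 PC=13 HALTED
Total instructions executed: 14

Answer: 14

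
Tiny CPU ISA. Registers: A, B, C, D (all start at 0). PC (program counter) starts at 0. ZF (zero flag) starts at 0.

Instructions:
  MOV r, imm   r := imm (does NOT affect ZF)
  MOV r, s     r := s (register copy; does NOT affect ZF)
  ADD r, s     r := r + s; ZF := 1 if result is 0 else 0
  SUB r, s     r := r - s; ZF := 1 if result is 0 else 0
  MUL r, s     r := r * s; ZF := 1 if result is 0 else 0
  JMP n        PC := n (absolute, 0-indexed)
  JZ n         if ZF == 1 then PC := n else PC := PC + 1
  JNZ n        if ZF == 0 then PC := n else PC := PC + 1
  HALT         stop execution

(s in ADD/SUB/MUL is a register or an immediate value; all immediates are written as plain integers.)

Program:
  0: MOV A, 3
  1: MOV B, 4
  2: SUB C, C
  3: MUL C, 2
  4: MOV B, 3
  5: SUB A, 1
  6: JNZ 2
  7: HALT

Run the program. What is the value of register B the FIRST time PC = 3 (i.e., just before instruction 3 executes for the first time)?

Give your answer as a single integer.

Step 1: PC=0 exec 'MOV A, 3'. After: A=3 B=0 C=0 D=0 ZF=0 PC=1
Step 2: PC=1 exec 'MOV B, 4'. After: A=3 B=4 C=0 D=0 ZF=0 PC=2
Step 3: PC=2 exec 'SUB C, C'. After: A=3 B=4 C=0 D=0 ZF=1 PC=3
First time PC=3: B=4

4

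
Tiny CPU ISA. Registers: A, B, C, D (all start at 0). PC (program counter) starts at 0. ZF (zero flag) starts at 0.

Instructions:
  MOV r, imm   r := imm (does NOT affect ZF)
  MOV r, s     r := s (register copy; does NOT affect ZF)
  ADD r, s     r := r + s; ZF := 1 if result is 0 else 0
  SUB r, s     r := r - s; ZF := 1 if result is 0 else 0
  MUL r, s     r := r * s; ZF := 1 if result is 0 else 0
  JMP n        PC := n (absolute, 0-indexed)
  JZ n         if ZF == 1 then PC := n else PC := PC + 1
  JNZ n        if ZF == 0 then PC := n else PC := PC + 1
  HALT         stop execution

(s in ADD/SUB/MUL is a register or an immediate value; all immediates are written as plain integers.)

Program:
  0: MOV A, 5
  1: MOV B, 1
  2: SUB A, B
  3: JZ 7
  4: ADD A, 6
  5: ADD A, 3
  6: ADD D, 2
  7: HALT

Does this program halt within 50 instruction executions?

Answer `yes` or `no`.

Answer: yes

Derivation:
Step 1: PC=0 exec 'MOV A, 5'. After: A=5 B=0 C=0 D=0 ZF=0 PC=1
Step 2: PC=1 exec 'MOV B, 1'. After: A=5 B=1 C=0 D=0 ZF=0 PC=2
Step 3: PC=2 exec 'SUB A, B'. After: A=4 B=1 C=0 D=0 ZF=0 PC=3
Step 4: PC=3 exec 'JZ 7'. After: A=4 B=1 C=0 D=0 ZF=0 PC=4
Step 5: PC=4 exec 'ADD A, 6'. After: A=10 B=1 C=0 D=0 ZF=0 PC=5
Step 6: PC=5 exec 'ADD A, 3'. After: A=13 B=1 C=0 D=0 ZF=0 PC=6
Step 7: PC=6 exec 'ADD D, 2'. After: A=13 B=1 C=0 D=2 ZF=0 PC=7
Step 8: PC=7 exec 'HALT'. After: A=13 B=1 C=0 D=2 ZF=0 PC=7 HALTED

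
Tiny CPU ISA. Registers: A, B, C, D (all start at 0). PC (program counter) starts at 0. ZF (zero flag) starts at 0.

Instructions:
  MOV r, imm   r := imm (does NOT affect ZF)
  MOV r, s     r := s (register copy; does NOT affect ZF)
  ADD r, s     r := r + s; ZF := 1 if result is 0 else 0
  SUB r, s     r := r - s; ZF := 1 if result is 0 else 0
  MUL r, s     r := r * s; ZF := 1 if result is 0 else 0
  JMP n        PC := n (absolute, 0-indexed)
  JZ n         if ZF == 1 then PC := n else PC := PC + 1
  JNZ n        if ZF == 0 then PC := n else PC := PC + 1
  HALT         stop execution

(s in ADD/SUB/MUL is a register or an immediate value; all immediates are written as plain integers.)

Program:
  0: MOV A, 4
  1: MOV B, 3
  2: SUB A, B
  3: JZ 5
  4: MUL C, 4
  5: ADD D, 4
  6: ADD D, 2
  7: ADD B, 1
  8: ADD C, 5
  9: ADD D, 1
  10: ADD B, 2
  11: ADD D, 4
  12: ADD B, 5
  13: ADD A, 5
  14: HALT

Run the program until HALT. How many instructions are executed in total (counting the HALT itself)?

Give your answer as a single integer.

Answer: 15

Derivation:
Step 1: PC=0 exec 'MOV A, 4'. After: A=4 B=0 C=0 D=0 ZF=0 PC=1
Step 2: PC=1 exec 'MOV B, 3'. After: A=4 B=3 C=0 D=0 ZF=0 PC=2
Step 3: PC=2 exec 'SUB A, B'. After: A=1 B=3 C=0 D=0 ZF=0 PC=3
Step 4: PC=3 exec 'JZ 5'. After: A=1 B=3 C=0 D=0 ZF=0 PC=4
Step 5: PC=4 exec 'MUL C, 4'. After: A=1 B=3 C=0 D=0 ZF=1 PC=5
Step 6: PC=5 exec 'ADD D, 4'. After: A=1 B=3 C=0 D=4 ZF=0 PC=6
Step 7: PC=6 exec 'ADD D, 2'. After: A=1 B=3 C=0 D=6 ZF=0 PC=7
Step 8: PC=7 exec 'ADD B, 1'. After: A=1 B=4 C=0 D=6 ZF=0 PC=8
Step 9: PC=8 exec 'ADD C, 5'. After: A=1 B=4 C=5 D=6 ZF=0 PC=9
Step 10: PC=9 exec 'ADD D, 1'. After: A=1 B=4 C=5 D=7 ZF=0 PC=10
Step 11: PC=10 exec 'ADD B, 2'. After: A=1 B=6 C=5 D=7 ZF=0 PC=11
Step 12: PC=11 exec 'ADD D, 4'. After: A=1 B=6 C=5 D=11 ZF=0 PC=12
Step 13: PC=12 exec 'ADD B, 5'. After: A=1 B=11 C=5 D=11 ZF=0 PC=13
Step 14: PC=13 exec 'ADD A, 5'. After: A=6 B=11 C=5 D=11 ZF=0 PC=14
Step 15: PC=14 exec 'HALT'. After: A=6 B=11 C=5 D=11 ZF=0 PC=14 HALTED
Total instructions executed: 15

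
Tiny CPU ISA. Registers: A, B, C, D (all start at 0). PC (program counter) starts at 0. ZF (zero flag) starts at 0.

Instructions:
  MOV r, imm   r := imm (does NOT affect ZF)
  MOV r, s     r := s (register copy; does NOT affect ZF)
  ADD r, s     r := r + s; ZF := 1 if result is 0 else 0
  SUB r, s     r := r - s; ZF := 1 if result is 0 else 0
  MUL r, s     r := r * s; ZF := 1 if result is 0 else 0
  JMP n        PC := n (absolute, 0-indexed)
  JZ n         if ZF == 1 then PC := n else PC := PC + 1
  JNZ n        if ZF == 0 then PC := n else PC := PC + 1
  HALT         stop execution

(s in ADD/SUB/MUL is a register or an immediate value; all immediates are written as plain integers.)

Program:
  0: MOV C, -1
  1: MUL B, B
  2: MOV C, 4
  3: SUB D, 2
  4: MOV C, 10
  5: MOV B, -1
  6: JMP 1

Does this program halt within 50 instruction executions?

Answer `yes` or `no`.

Answer: no

Derivation:
Step 1: PC=0 exec 'MOV C, -1'. After: A=0 B=0 C=-1 D=0 ZF=0 PC=1
Step 2: PC=1 exec 'MUL B, B'. After: A=0 B=0 C=-1 D=0 ZF=1 PC=2
Step 3: PC=2 exec 'MOV C, 4'. After: A=0 B=0 C=4 D=0 ZF=1 PC=3
Step 4: PC=3 exec 'SUB D, 2'. After: A=0 B=0 C=4 D=-2 ZF=0 PC=4
Step 5: PC=4 exec 'MOV C, 10'. After: A=0 B=0 C=10 D=-2 ZF=0 PC=5
Step 6: PC=5 exec 'MOV B, -1'. After: A=0 B=-1 C=10 D=-2 ZF=0 PC=6
Step 7: PC=6 exec 'JMP 1'. After: A=0 B=-1 C=10 D=-2 ZF=0 PC=1
Step 8: PC=1 exec 'MUL B, B'. After: A=0 B=1 C=10 D=-2 ZF=0 PC=2
Step 9: PC=2 exec 'MOV C, 4'. After: A=0 B=1 C=4 D=-2 ZF=0 PC=3
Step 10: PC=3 exec 'SUB D, 2'. After: A=0 B=1 C=4 D=-4 ZF=0 PC=4
Step 11: PC=4 exec 'MOV C, 10'. After: A=0 B=1 C=10 D=-4 ZF=0 PC=5
Step 12: PC=5 exec 'MOV B, -1'. After: A=0 B=-1 C=10 D=-4 ZF=0 PC=6
Step 13: PC=6 exec 'JMP 1'. After: A=0 B=-1 C=10 D=-4 ZF=0 PC=1
Step 14: PC=1 exec 'MUL B, B'. After: A=0 B=1 C=10 D=-4 ZF=0 PC=2
Step 15: PC=2 exec 'MOV C, 4'. After: A=0 B=1 C=4 D=-4 ZF=0 PC=3
After 50 steps: not halted. PC revisits the same instructions with no path to HALT; will never halt.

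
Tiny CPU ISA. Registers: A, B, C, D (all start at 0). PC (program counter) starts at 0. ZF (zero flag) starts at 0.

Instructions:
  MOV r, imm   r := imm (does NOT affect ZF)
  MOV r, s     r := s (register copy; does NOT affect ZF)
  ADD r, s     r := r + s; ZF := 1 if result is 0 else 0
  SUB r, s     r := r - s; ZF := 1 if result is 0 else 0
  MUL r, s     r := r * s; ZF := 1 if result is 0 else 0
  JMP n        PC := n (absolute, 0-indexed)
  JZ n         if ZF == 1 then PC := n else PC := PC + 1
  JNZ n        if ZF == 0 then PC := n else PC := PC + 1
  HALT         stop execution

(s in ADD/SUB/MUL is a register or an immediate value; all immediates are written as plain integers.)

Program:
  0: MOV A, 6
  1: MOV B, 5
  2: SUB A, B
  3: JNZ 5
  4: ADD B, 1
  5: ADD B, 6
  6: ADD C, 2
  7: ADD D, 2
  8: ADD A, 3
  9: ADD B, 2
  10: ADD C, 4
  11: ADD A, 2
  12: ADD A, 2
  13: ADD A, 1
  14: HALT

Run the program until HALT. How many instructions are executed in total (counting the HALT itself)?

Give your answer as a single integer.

Answer: 14

Derivation:
Step 1: PC=0 exec 'MOV A, 6'. After: A=6 B=0 C=0 D=0 ZF=0 PC=1
Step 2: PC=1 exec 'MOV B, 5'. After: A=6 B=5 C=0 D=0 ZF=0 PC=2
Step 3: PC=2 exec 'SUB A, B'. After: A=1 B=5 C=0 D=0 ZF=0 PC=3
Step 4: PC=3 exec 'JNZ 5'. After: A=1 B=5 C=0 D=0 ZF=0 PC=5
Step 5: PC=5 exec 'ADD B, 6'. After: A=1 B=11 C=0 D=0 ZF=0 PC=6
Step 6: PC=6 exec 'ADD C, 2'. After: A=1 B=11 C=2 D=0 ZF=0 PC=7
Step 7: PC=7 exec 'ADD D, 2'. After: A=1 B=11 C=2 D=2 ZF=0 PC=8
Step 8: PC=8 exec 'ADD A, 3'. After: A=4 B=11 C=2 D=2 ZF=0 PC=9
Step 9: PC=9 exec 'ADD B, 2'. After: A=4 B=13 C=2 D=2 ZF=0 PC=10
Step 10: PC=10 exec 'ADD C, 4'. After: A=4 B=13 C=6 D=2 ZF=0 PC=11
Step 11: PC=11 exec 'ADD A, 2'. After: A=6 B=13 C=6 D=2 ZF=0 PC=12
Step 12: PC=12 exec 'ADD A, 2'. After: A=8 B=13 C=6 D=2 ZF=0 PC=13
Step 13: PC=13 exec 'ADD A, 1'. After: A=9 B=13 C=6 D=2 ZF=0 PC=14
Step 14: PC=14 exec 'HALT'. After: A=9 B=13 C=6 D=2 ZF=0 PC=14 HALTED
Total instructions executed: 14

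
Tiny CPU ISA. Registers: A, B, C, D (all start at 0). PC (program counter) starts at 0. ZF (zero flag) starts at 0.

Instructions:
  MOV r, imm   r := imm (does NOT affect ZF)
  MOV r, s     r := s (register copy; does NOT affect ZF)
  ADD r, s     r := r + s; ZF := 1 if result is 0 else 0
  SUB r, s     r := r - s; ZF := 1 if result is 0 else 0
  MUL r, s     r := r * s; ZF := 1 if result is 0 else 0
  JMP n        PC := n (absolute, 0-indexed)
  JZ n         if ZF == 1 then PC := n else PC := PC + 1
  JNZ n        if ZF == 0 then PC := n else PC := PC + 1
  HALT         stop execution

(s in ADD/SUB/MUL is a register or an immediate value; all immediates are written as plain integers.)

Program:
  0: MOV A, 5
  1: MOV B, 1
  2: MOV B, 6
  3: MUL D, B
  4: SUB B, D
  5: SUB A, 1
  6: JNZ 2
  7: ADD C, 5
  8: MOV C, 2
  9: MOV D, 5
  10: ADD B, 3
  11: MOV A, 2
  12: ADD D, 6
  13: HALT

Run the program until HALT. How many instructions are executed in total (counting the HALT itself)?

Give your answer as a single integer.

Step 1: PC=0 exec 'MOV A, 5'. After: A=5 B=0 C=0 D=0 ZF=0 PC=1
Step 2: PC=1 exec 'MOV B, 1'. After: A=5 B=1 C=0 D=0 ZF=0 PC=2
Step 3: PC=2 exec 'MOV B, 6'. After: A=5 B=6 C=0 D=0 ZF=0 PC=3
Step 4: PC=3 exec 'MUL D, B'. After: A=5 B=6 C=0 D=0 ZF=1 PC=4
Step 5: PC=4 exec 'SUB B, D'. After: A=5 B=6 C=0 D=0 ZF=0 PC=5
Step 6: PC=5 exec 'SUB A, 1'. After: A=4 B=6 C=0 D=0 ZF=0 PC=6
Step 7: PC=6 exec 'JNZ 2'. After: A=4 B=6 C=0 D=0 ZF=0 PC=2
Step 8: PC=2 exec 'MOV B, 6'. After: A=4 B=6 C=0 D=0 ZF=0 PC=3
Step 9: PC=3 exec 'MUL D, B'. After: A=4 B=6 C=0 D=0 ZF=1 PC=4
Step 10: PC=4 exec 'SUB B, D'. After: A=4 B=6 C=0 D=0 ZF=0 PC=5
Step 11: PC=5 exec 'SUB A, 1'. After: A=3 B=6 C=0 D=0 ZF=0 PC=6
Step 12: PC=6 exec 'JNZ 2'. After: A=3 B=6 C=0 D=0 ZF=0 PC=2
Step 13: PC=2 exec 'MOV B, 6'. After: A=3 B=6 C=0 D=0 ZF=0 PC=3
Step 14: PC=3 exec 'MUL D, B'. After: A=3 B=6 C=0 D=0 ZF=1 PC=4
Step 15: PC=4 exec 'SUB B, D'. After: A=3 B=6 C=0 D=0 ZF=0 PC=5
Step 16: PC=5 exec 'SUB A, 1'. After: A=2 B=6 C=0 D=0 ZF=0 PC=6
Step 17: PC=6 exec 'JNZ 2'. After: A=2 B=6 C=0 D=0 ZF=0 PC=2
Step 18: PC=2 exec 'MOV B, 6'. After: A=2 B=6 C=0 D=0 ZF=0 PC=3
Step 19: PC=3 exec 'MUL D, B'. After: A=2 B=6 C=0 D=0 ZF=1 PC=4
Step 20: PC=4 exec 'SUB B, D'. After: A=2 B=6 C=0 D=0 ZF=0 PC=5
Step 21: PC=5 exec 'SUB A, 1'. After: A=1 B=6 C=0 D=0 ZF=0 PC=6
Step 22: PC=6 exec 'JNZ 2'. After: A=1 B=6 C=0 D=0 ZF=0 PC=2
Step 23: PC=2 exec 'MOV B, 6'. After: A=1 B=6 C=0 D=0 ZF=0 PC=3
Step 24: PC=3 exec 'MUL D, B'. After: A=1 B=6 C=0 D=0 ZF=1 PC=4
Step 25: PC=4 exec 'SUB B, D'. After: A=1 B=6 C=0 D=0 ZF=0 PC=5
Step 26: PC=5 exec 'SUB A, 1'. After: A=0 B=6 C=0 D=0 ZF=1 PC=6
Step 27: PC=6 exec 'JNZ 2'. After: A=0 B=6 C=0 D=0 ZF=1 PC=7
Step 28: PC=7 exec 'ADD C, 5'. After: A=0 B=6 C=5 D=0 ZF=0 PC=8
Step 29: PC=8 exec 'MOV C, 2'. After: A=0 B=6 C=2 D=0 ZF=0 PC=9
Step 30: PC=9 exec 'MOV D, 5'. After: A=0 B=6 C=2 D=5 ZF=0 PC=10
Step 31: PC=10 exec 'ADD B, 3'. After: A=0 B=9 C=2 D=5 ZF=0 PC=11
Step 32: PC=11 exec 'MOV A, 2'. After: A=2 B=9 C=2 D=5 ZF=0 PC=12
Step 33: PC=12 exec 'ADD D, 6'. After: A=2 B=9 C=2 D=11 ZF=0 PC=13
Step 34: PC=13 exec 'HALT'. After: A=2 B=9 C=2 D=11 ZF=0 PC=13 HALTED
Total instructions executed: 34

Answer: 34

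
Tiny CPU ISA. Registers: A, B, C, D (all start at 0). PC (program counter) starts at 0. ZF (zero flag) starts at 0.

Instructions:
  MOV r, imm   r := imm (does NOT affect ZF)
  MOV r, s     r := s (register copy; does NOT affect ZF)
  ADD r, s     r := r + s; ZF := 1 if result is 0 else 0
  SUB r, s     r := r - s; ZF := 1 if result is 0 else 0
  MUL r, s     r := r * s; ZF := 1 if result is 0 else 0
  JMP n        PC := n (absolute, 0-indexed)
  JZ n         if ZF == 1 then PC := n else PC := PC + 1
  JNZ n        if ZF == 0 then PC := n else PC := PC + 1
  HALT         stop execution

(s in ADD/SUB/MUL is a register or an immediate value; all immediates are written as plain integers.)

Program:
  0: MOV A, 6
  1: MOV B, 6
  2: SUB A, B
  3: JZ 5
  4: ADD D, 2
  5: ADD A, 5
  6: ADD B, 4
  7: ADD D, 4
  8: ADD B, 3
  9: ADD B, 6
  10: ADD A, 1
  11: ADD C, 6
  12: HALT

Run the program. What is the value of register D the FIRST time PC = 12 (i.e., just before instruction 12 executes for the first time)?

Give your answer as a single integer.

Step 1: PC=0 exec 'MOV A, 6'. After: A=6 B=0 C=0 D=0 ZF=0 PC=1
Step 2: PC=1 exec 'MOV B, 6'. After: A=6 B=6 C=0 D=0 ZF=0 PC=2
Step 3: PC=2 exec 'SUB A, B'. After: A=0 B=6 C=0 D=0 ZF=1 PC=3
Step 4: PC=3 exec 'JZ 5'. After: A=0 B=6 C=0 D=0 ZF=1 PC=5
Step 5: PC=5 exec 'ADD A, 5'. After: A=5 B=6 C=0 D=0 ZF=0 PC=6
Step 6: PC=6 exec 'ADD B, 4'. After: A=5 B=10 C=0 D=0 ZF=0 PC=7
Step 7: PC=7 exec 'ADD D, 4'. After: A=5 B=10 C=0 D=4 ZF=0 PC=8
Step 8: PC=8 exec 'ADD B, 3'. After: A=5 B=13 C=0 D=4 ZF=0 PC=9
Step 9: PC=9 exec 'ADD B, 6'. After: A=5 B=19 C=0 D=4 ZF=0 PC=10
Step 10: PC=10 exec 'ADD A, 1'. After: A=6 B=19 C=0 D=4 ZF=0 PC=11
Step 11: PC=11 exec 'ADD C, 6'. After: A=6 B=19 C=6 D=4 ZF=0 PC=12
First time PC=12: D=4

4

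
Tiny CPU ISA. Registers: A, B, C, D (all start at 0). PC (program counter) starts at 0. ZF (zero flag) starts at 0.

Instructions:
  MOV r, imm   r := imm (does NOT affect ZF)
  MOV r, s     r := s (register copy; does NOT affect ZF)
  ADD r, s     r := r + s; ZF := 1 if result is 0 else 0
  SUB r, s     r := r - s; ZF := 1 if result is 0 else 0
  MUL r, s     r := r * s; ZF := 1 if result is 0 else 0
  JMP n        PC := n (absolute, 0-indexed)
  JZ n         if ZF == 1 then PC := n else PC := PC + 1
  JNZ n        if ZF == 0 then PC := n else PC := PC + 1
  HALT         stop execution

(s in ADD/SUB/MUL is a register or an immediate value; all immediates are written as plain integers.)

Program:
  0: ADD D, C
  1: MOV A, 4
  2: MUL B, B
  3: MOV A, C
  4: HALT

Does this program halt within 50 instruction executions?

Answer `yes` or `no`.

Step 1: PC=0 exec 'ADD D, C'. After: A=0 B=0 C=0 D=0 ZF=1 PC=1
Step 2: PC=1 exec 'MOV A, 4'. After: A=4 B=0 C=0 D=0 ZF=1 PC=2
Step 3: PC=2 exec 'MUL B, B'. After: A=4 B=0 C=0 D=0 ZF=1 PC=3
Step 4: PC=3 exec 'MOV A, C'. After: A=0 B=0 C=0 D=0 ZF=1 PC=4
Step 5: PC=4 exec 'HALT'. After: A=0 B=0 C=0 D=0 ZF=1 PC=4 HALTED

Answer: yes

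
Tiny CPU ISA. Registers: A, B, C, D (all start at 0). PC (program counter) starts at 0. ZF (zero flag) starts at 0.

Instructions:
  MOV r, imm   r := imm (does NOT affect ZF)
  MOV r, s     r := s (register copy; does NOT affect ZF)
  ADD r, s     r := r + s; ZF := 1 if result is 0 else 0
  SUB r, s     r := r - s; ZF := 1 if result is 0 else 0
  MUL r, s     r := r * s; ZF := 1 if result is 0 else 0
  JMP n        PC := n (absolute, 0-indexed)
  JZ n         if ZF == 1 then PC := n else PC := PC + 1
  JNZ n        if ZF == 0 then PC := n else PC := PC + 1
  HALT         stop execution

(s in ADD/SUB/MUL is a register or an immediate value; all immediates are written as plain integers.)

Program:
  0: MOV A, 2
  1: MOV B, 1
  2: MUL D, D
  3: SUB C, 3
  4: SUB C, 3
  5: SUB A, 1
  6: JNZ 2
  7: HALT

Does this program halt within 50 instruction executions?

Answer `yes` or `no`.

Step 1: PC=0 exec 'MOV A, 2'. After: A=2 B=0 C=0 D=0 ZF=0 PC=1
Step 2: PC=1 exec 'MOV B, 1'. After: A=2 B=1 C=0 D=0 ZF=0 PC=2
Step 3: PC=2 exec 'MUL D, D'. After: A=2 B=1 C=0 D=0 ZF=1 PC=3
Step 4: PC=3 exec 'SUB C, 3'. After: A=2 B=1 C=-3 D=0 ZF=0 PC=4
Step 5: PC=4 exec 'SUB C, 3'. After: A=2 B=1 C=-6 D=0 ZF=0 PC=5
Step 6: PC=5 exec 'SUB A, 1'. After: A=1 B=1 C=-6 D=0 ZF=0 PC=6
Step 7: PC=6 exec 'JNZ 2'. After: A=1 B=1 C=-6 D=0 ZF=0 PC=2
Step 8: PC=2 exec 'MUL D, D'. After: A=1 B=1 C=-6 D=0 ZF=1 PC=3
Step 9: PC=3 exec 'SUB C, 3'. After: A=1 B=1 C=-9 D=0 ZF=0 PC=4
Step 10: PC=4 exec 'SUB C, 3'. After: A=1 B=1 C=-12 D=0 ZF=0 PC=5
Step 11: PC=5 exec 'SUB A, 1'. After: A=0 B=1 C=-12 D=0 ZF=1 PC=6
Step 12: PC=6 exec 'JNZ 2'. After: A=0 B=1 C=-12 D=0 ZF=1 PC=7
Step 13: PC=7 exec 'HALT'. After: A=0 B=1 C=-12 D=0 ZF=1 PC=7 HALTED

Answer: yes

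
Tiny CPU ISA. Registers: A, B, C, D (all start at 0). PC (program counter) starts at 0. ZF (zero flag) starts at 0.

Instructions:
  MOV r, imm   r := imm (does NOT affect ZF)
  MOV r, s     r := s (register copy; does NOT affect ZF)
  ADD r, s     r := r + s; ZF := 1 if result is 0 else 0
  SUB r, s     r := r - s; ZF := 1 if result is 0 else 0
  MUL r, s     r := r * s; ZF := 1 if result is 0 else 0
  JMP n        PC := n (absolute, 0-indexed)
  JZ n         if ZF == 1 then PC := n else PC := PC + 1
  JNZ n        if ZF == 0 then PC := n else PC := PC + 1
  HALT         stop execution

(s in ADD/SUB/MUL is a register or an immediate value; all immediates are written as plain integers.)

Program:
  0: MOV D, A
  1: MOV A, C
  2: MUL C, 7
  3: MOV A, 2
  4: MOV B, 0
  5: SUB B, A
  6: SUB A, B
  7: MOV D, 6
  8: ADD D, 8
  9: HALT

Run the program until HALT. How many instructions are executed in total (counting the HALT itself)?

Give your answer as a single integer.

Answer: 10

Derivation:
Step 1: PC=0 exec 'MOV D, A'. After: A=0 B=0 C=0 D=0 ZF=0 PC=1
Step 2: PC=1 exec 'MOV A, C'. After: A=0 B=0 C=0 D=0 ZF=0 PC=2
Step 3: PC=2 exec 'MUL C, 7'. After: A=0 B=0 C=0 D=0 ZF=1 PC=3
Step 4: PC=3 exec 'MOV A, 2'. After: A=2 B=0 C=0 D=0 ZF=1 PC=4
Step 5: PC=4 exec 'MOV B, 0'. After: A=2 B=0 C=0 D=0 ZF=1 PC=5
Step 6: PC=5 exec 'SUB B, A'. After: A=2 B=-2 C=0 D=0 ZF=0 PC=6
Step 7: PC=6 exec 'SUB A, B'. After: A=4 B=-2 C=0 D=0 ZF=0 PC=7
Step 8: PC=7 exec 'MOV D, 6'. After: A=4 B=-2 C=0 D=6 ZF=0 PC=8
Step 9: PC=8 exec 'ADD D, 8'. After: A=4 B=-2 C=0 D=14 ZF=0 PC=9
Step 10: PC=9 exec 'HALT'. After: A=4 B=-2 C=0 D=14 ZF=0 PC=9 HALTED
Total instructions executed: 10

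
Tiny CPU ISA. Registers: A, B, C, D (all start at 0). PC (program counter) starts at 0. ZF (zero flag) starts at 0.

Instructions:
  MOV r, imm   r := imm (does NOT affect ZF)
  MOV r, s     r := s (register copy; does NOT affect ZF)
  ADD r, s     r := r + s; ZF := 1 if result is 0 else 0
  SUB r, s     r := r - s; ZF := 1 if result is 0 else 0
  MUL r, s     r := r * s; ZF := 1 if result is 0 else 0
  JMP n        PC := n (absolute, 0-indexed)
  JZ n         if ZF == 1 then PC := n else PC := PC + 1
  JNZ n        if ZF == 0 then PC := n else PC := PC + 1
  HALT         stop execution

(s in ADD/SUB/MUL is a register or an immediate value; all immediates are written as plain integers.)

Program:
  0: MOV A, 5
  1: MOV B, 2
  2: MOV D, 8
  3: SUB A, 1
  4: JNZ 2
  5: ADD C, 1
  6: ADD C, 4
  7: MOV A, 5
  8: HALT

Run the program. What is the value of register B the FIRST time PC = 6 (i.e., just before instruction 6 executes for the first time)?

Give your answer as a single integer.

Step 1: PC=0 exec 'MOV A, 5'. After: A=5 B=0 C=0 D=0 ZF=0 PC=1
Step 2: PC=1 exec 'MOV B, 2'. After: A=5 B=2 C=0 D=0 ZF=0 PC=2
Step 3: PC=2 exec 'MOV D, 8'. After: A=5 B=2 C=0 D=8 ZF=0 PC=3
Step 4: PC=3 exec 'SUB A, 1'. After: A=4 B=2 C=0 D=8 ZF=0 PC=4
Step 5: PC=4 exec 'JNZ 2'. After: A=4 B=2 C=0 D=8 ZF=0 PC=2
Step 6: PC=2 exec 'MOV D, 8'. After: A=4 B=2 C=0 D=8 ZF=0 PC=3
Step 7: PC=3 exec 'SUB A, 1'. After: A=3 B=2 C=0 D=8 ZF=0 PC=4
Step 8: PC=4 exec 'JNZ 2'. After: A=3 B=2 C=0 D=8 ZF=0 PC=2
Step 9: PC=2 exec 'MOV D, 8'. After: A=3 B=2 C=0 D=8 ZF=0 PC=3
Step 10: PC=3 exec 'SUB A, 1'. After: A=2 B=2 C=0 D=8 ZF=0 PC=4
Step 11: PC=4 exec 'JNZ 2'. After: A=2 B=2 C=0 D=8 ZF=0 PC=2
Step 12: PC=2 exec 'MOV D, 8'. After: A=2 B=2 C=0 D=8 ZF=0 PC=3
Step 13: PC=3 exec 'SUB A, 1'. After: A=1 B=2 C=0 D=8 ZF=0 PC=4
Step 14: PC=4 exec 'JNZ 2'. After: A=1 B=2 C=0 D=8 ZF=0 PC=2
Step 15: PC=2 exec 'MOV D, 8'. After: A=1 B=2 C=0 D=8 ZF=0 PC=3
Step 16: PC=3 exec 'SUB A, 1'. After: A=0 B=2 C=0 D=8 ZF=1 PC=4
Step 17: PC=4 exec 'JNZ 2'. After: A=0 B=2 C=0 D=8 ZF=1 PC=5
Step 18: PC=5 exec 'ADD C, 1'. After: A=0 B=2 C=1 D=8 ZF=0 PC=6
First time PC=6: B=2

2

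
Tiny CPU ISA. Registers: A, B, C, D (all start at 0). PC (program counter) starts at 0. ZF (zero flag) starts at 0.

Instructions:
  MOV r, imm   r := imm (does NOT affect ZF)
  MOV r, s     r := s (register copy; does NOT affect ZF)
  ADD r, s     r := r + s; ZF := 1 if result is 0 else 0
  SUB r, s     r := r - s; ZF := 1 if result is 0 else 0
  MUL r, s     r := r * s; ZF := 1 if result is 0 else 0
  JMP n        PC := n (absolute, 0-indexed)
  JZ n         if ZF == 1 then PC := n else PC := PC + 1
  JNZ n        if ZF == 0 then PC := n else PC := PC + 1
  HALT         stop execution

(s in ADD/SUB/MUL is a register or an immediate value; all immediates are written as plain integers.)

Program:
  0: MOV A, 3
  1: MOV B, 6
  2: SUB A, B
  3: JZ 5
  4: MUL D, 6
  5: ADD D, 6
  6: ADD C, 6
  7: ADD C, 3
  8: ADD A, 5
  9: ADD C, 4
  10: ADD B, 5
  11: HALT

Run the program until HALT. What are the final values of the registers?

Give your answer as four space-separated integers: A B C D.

Answer: 2 11 13 6

Derivation:
Step 1: PC=0 exec 'MOV A, 3'. After: A=3 B=0 C=0 D=0 ZF=0 PC=1
Step 2: PC=1 exec 'MOV B, 6'. After: A=3 B=6 C=0 D=0 ZF=0 PC=2
Step 3: PC=2 exec 'SUB A, B'. After: A=-3 B=6 C=0 D=0 ZF=0 PC=3
Step 4: PC=3 exec 'JZ 5'. After: A=-3 B=6 C=0 D=0 ZF=0 PC=4
Step 5: PC=4 exec 'MUL D, 6'. After: A=-3 B=6 C=0 D=0 ZF=1 PC=5
Step 6: PC=5 exec 'ADD D, 6'. After: A=-3 B=6 C=0 D=6 ZF=0 PC=6
Step 7: PC=6 exec 'ADD C, 6'. After: A=-3 B=6 C=6 D=6 ZF=0 PC=7
Step 8: PC=7 exec 'ADD C, 3'. After: A=-3 B=6 C=9 D=6 ZF=0 PC=8
Step 9: PC=8 exec 'ADD A, 5'. After: A=2 B=6 C=9 D=6 ZF=0 PC=9
Step 10: PC=9 exec 'ADD C, 4'. After: A=2 B=6 C=13 D=6 ZF=0 PC=10
Step 11: PC=10 exec 'ADD B, 5'. After: A=2 B=11 C=13 D=6 ZF=0 PC=11
Step 12: PC=11 exec 'HALT'. After: A=2 B=11 C=13 D=6 ZF=0 PC=11 HALTED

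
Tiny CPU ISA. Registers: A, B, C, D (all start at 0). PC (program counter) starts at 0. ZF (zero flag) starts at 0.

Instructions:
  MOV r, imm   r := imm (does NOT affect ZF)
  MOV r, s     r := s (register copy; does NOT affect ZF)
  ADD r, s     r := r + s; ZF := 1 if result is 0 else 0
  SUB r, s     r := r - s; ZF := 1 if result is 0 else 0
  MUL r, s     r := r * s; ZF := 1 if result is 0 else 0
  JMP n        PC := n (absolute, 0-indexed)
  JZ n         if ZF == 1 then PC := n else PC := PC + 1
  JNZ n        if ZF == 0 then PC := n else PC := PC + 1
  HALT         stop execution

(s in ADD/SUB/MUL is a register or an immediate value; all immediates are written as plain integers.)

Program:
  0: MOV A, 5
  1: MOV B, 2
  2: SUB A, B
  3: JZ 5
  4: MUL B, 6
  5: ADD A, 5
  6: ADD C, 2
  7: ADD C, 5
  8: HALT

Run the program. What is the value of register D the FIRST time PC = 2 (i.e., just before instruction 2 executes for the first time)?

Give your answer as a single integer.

Step 1: PC=0 exec 'MOV A, 5'. After: A=5 B=0 C=0 D=0 ZF=0 PC=1
Step 2: PC=1 exec 'MOV B, 2'. After: A=5 B=2 C=0 D=0 ZF=0 PC=2
First time PC=2: D=0

0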